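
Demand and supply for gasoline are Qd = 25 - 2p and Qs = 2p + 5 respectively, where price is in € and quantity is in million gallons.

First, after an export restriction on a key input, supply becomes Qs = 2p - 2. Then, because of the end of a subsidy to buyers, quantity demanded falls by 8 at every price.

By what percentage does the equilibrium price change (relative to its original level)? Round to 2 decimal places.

Initially, 25 - 2p = 2p + 5, so 20 = 4p and p = 5, Q = 15.
After the shift, demand is Qd = 17 - 2p and supply is Qs = 2p - 2.
Setting them equal: 17 - 2p = 2p - 2 → 19 = 4p, so p = 4.75 and Q = 7.5.
%Δp = (4.75 − 5) / 5 × 100 = -5.00%.

-5.00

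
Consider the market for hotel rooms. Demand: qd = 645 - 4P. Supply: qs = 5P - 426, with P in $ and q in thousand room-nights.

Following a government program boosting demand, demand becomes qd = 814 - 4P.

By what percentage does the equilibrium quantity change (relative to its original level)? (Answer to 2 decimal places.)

+55.56

Before the shock: 645 - 4P = 5P - 426 ⇒ 1071 = 9P ⇒ P = 119, q = 169.
With the change applied: demand qd = 814 - 4P, supply qs = 5P - 426.
New equilibrium: 814 - 4P = 5P - 426 ⇒ 1240 = 9P ⇒ P = 1240/9 ≈ 137.7778, q = 2366/9 ≈ 262.8889.
%Δq = (262.8889 − 169) / 169 × 100 = +55.56%.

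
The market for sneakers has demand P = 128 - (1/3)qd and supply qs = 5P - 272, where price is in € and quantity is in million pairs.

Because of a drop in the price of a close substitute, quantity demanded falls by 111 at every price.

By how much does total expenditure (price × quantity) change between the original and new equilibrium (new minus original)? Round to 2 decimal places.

Initially, 384 - 3P = 5P - 272, so 656 = 8P and P = 82, q = 138.
With the change applied: demand qd = 273 - 3P, supply qs = 5P - 272.
Equate the new curves: 273 - 3P = 5P - 272, giving 545 = 8P, P = 68.125, q = 68.625.
Expenditure moves from 82×138 = 11316 to 68.125×68.625 = 4675.078125; change = -6640.92.

-6640.92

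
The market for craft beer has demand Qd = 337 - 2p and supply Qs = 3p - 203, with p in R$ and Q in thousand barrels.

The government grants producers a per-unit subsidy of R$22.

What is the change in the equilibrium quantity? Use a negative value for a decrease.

+26.4

Initially, 337 - 2p = 3p - 203, so 540 = 5p and p = 108, Q = 121.
Since sellers receive the price plus the subsidy, the effective supply curve becomes Qs = 3p - 137.
New equilibrium: 337 - 2p = 3p - 137 ⇒ 474 = 5p ⇒ p = 94.8, Q = 147.4.
ΔQ = 147.4 − 121 = +26.4.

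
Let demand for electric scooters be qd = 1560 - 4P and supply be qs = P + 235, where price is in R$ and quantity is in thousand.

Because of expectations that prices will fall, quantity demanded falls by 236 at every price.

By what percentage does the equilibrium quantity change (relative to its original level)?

-9.44

Solve the original market: 1560 - 4P = P + 235, hence P = 265 and q = 500.
After the shift, demand is qd = 1324 - 4P and supply is qs = P + 235.
Clearing the new market: 1324 - 4P = P + 235, so P = 217.8 and q = 452.8.
%Δq = (452.8 − 500) / 500 × 100 = -9.44%.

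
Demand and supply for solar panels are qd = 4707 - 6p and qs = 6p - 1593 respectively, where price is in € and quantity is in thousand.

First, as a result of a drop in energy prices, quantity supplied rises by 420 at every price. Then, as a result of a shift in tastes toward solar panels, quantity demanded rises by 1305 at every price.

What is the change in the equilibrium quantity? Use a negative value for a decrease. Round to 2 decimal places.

Solve the original market: 4707 - 6p = 6p - 1593, hence p = 525 and q = 1557.
The shock moves the curves to qd = 6012 - 6p and qs = 6p - 1173.
Clearing the new market: 6012 - 6p = 6p - 1173, so p = 598.75 and q = 2419.5.
Δq = 2419.5 − 1557 = +862.50.

+862.50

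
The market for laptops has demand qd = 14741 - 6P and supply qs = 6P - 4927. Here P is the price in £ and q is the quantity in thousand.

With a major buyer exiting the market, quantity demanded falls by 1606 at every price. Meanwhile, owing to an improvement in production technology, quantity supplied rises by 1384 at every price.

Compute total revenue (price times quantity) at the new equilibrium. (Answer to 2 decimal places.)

6665640.67

Initially, 14741 - 6P = 6P - 4927, so 19668 = 12P and P = 1639, q = 4907.
With the change applied: demand qd = 13135 - 6P, supply qs = 6P - 3543.
Equate the new curves: 13135 - 6P = 6P - 3543, giving 16678 = 12P, P = 8339/6 ≈ 1389.8333, q = 4796.
New expenditure = 1389.8333 × 4796 = 6665640.67.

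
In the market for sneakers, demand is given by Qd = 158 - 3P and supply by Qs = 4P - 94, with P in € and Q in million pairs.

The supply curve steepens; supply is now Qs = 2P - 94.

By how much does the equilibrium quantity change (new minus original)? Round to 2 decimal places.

Original equilibrium: 158 - 3P = 4P - 94 gives 252 = 7P, so P = 36 and Q = 50.
The new curves are Qd = 158 - 3P (demand) and Qs = 2P - 94 (supply).
Clearing the new market: 158 - 3P = 2P - 94, so P = 50.4 and Q = 6.8.
ΔQ = 6.8 − 50 = -43.20.

-43.20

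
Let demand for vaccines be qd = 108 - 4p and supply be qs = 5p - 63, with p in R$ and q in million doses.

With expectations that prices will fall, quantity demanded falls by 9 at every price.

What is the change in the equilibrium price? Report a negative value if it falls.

-1

Before the shock: 108 - 4p = 5p - 63 ⇒ 171 = 9p ⇒ p = 19, q = 32.
The new curves are qd = 99 - 4p (demand) and qs = 5p - 63 (supply).
Setting them equal: 99 - 4p = 5p - 63 → 162 = 9p, so p = 18 and q = 27.
Δp = 18 − 19 = -1.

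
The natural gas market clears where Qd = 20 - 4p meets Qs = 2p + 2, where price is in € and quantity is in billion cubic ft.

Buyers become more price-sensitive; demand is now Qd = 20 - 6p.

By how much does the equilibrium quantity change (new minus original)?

-1.5

Original equilibrium: 20 - 4p = 2p + 2 gives 18 = 6p, so p = 3 and Q = 8.
The shock moves the curves to Qd = 20 - 6p and Qs = 2p + 2.
Setting them equal: 20 - 6p = 2p + 2 → 18 = 8p, so p = 2.25 and Q = 6.5.
ΔQ = 6.5 − 8 = -1.5.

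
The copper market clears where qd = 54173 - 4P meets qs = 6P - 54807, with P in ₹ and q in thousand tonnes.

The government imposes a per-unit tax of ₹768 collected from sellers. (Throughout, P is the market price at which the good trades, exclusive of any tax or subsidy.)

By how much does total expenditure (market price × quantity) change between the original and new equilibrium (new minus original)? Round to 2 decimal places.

-16060815.36

Initially, 54173 - 4P = 6P - 54807, so 108980 = 10P and P = 10898, q = 10581.
Since sellers keep the price net of the tax, the effective supply curve becomes qs = 6P - 59415.
Setting them equal: 54173 - 4P = 6P - 59415 → 113588 = 10P, so P = 11358.8 and q = 8737.8.
Expenditure moves from 10898×10581 = 115311738 to 11358.8×8737.8 = 99250922.64; change = -16060815.36.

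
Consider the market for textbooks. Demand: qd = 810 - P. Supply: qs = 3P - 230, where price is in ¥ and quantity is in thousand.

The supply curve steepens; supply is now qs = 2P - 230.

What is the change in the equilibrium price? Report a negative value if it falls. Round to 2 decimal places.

Initially, 810 - P = 3P - 230, so 1040 = 4P and P = 260, q = 550.
With the change applied: demand qd = 810 - P, supply qs = 2P - 230.
Equate the new curves: 810 - P = 2P - 230, giving 1040 = 3P, P = 1040/3 ≈ 346.6667, q = 1390/3 ≈ 463.3333.
ΔP = 346.6667 − 260 = +86.67.

+86.67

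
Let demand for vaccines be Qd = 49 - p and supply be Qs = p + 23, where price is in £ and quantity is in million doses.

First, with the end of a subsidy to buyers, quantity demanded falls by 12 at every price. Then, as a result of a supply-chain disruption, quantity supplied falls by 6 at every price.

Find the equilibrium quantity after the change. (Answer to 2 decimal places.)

27.00

Initially, 49 - p = p + 23, so 26 = 2p and p = 13, Q = 36.
The shock moves the curves to Qd = 37 - p and Qs = p + 17.
Setting them equal: 37 - p = p + 17 → 20 = 2p, so p = 10 and Q = 27.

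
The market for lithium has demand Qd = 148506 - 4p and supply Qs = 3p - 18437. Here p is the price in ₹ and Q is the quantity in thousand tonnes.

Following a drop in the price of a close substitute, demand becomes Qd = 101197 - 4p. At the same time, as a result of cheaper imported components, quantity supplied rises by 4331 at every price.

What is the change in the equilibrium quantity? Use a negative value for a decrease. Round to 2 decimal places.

Original equilibrium: 148506 - 4p = 3p - 18437 gives 166943 = 7p, so p = 23849 and Q = 53110.
The new curves are Qd = 101197 - 4p (demand) and Qs = 3p - 14106 (supply).
New equilibrium: 101197 - 4p = 3p - 14106 ⇒ 115303 = 7p ⇒ p = 115303/7 ≈ 16471.8571, Q = 247167/7 ≈ 35309.5714.
ΔQ = 35309.5714 − 53110 = -17800.43.

-17800.43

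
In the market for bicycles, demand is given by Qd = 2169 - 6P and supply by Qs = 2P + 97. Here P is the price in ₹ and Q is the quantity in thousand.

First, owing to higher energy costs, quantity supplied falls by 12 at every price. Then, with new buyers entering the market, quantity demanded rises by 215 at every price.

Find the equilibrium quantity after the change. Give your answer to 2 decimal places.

Original equilibrium: 2169 - 6P = 2P + 97 gives 2072 = 8P, so P = 259 and Q = 615.
After the shift, demand is Qd = 2384 - 6P and supply is Qs = 2P + 85.
Setting them equal: 2384 - 6P = 2P + 85 → 2299 = 8P, so P = 287.375 and Q = 659.75.

659.75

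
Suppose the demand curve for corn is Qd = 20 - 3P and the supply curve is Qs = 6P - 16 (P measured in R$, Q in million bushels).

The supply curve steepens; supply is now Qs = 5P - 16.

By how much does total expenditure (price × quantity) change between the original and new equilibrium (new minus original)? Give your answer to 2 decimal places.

-2.75

Solve the original market: 20 - 3P = 6P - 16, hence P = 4 and Q = 8.
With the change applied: demand Qd = 20 - 3P, supply Qs = 5P - 16.
New equilibrium: 20 - 3P = 5P - 16 ⇒ 36 = 8P ⇒ P = 4.5, Q = 6.5.
Expenditure moves from 4×8 = 32 to 4.5×6.5 = 29.25; change = -2.75.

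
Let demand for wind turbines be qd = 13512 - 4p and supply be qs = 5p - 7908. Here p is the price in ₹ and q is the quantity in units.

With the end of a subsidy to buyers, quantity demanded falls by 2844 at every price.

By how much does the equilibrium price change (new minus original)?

Original equilibrium: 13512 - 4p = 5p - 7908 gives 21420 = 9p, so p = 2380 and q = 3992.
The new curves are qd = 10668 - 4p (demand) and qs = 5p - 7908 (supply).
New equilibrium: 10668 - 4p = 5p - 7908 ⇒ 18576 = 9p ⇒ p = 2064, q = 2412.
Δp = 2064 − 2380 = -316.

-316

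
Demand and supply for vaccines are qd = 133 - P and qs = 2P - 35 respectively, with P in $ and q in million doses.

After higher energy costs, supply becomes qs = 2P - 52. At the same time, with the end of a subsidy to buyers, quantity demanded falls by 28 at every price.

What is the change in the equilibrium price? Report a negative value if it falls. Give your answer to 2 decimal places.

-3.67

Before the shock: 133 - P = 2P - 35 ⇒ 168 = 3P ⇒ P = 56, q = 77.
With the change applied: demand qd = 105 - P, supply qs = 2P - 52.
Equate the new curves: 105 - P = 2P - 52, giving 157 = 3P, P = 157/3 ≈ 52.3333, q = 158/3 ≈ 52.6667.
ΔP = 52.3333 − 56 = -3.67.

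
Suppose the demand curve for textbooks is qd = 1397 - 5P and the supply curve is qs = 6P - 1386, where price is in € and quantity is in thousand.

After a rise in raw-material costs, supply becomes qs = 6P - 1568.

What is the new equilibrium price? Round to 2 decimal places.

269.55

Original equilibrium: 1397 - 5P = 6P - 1386 gives 2783 = 11P, so P = 253 and q = 132.
The shock moves the curves to qd = 1397 - 5P and qs = 6P - 1568.
Clearing the new market: 1397 - 5P = 6P - 1568, so P = 2965/11 ≈ 269.5455 and q = 542/11 ≈ 49.2727.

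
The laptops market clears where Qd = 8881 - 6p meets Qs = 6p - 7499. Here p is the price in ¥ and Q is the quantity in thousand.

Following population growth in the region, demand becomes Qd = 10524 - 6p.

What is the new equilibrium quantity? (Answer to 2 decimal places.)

1512.50

Initially, 8881 - 6p = 6p - 7499, so 16380 = 12p and p = 1365, Q = 691.
The shock moves the curves to Qd = 10524 - 6p and Qs = 6p - 7499.
New equilibrium: 10524 - 6p = 6p - 7499 ⇒ 18023 = 12p ⇒ p = 18023/12 ≈ 1501.9167, Q = 1512.5.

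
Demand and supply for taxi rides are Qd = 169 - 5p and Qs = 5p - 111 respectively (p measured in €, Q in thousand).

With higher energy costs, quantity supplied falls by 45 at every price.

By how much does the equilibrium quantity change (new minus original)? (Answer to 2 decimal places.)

Solve the original market: 169 - 5p = 5p - 111, hence p = 28 and Q = 29.
After the shift, demand is Qd = 169 - 5p and supply is Qs = 5p - 156.
Setting them equal: 169 - 5p = 5p - 156 → 325 = 10p, so p = 32.5 and Q = 6.5.
ΔQ = 6.5 − 29 = -22.50.

-22.50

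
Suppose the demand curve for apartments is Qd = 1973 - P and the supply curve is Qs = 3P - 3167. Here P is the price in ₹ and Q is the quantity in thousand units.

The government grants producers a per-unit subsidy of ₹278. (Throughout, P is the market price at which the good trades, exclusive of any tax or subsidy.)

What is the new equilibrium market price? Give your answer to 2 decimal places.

1076.50

Before the shock: 1973 - P = 3P - 3167 ⇒ 5140 = 4P ⇒ P = 1285, Q = 688.
Since sellers receive the price plus the subsidy, the effective supply curve becomes Qs = 3P - 2333.
Equate the new curves: 1973 - P = 3P - 2333, giving 4306 = 4P, P = 1076.5, Q = 896.5.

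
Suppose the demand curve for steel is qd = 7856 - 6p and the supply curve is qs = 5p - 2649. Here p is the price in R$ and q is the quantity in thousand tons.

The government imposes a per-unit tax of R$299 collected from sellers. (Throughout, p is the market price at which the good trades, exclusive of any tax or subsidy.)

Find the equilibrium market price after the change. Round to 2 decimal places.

1090.91

Initially, 7856 - 6p = 5p - 2649, so 10505 = 11p and p = 955, q = 2126.
Since sellers keep the price net of the tax, the effective supply curve becomes qs = 5p - 4144.
Clearing the new market: 7856 - 6p = 5p - 4144, so p = 12000/11 ≈ 1090.9091 and q = 14416/11 ≈ 1310.5455.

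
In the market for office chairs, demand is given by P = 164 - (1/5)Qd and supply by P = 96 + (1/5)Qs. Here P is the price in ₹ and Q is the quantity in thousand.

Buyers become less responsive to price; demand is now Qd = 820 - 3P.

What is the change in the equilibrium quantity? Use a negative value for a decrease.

Solve the original market: 820 - 5P = 5P - 480, hence P = 130 and Q = 170.
With the change applied: demand Qd = 820 - 3P, supply Qs = 5P - 480.
New equilibrium: 820 - 3P = 5P - 480 ⇒ 1300 = 8P ⇒ P = 162.5, Q = 332.5.
ΔQ = 332.5 − 170 = +162.5.

+162.5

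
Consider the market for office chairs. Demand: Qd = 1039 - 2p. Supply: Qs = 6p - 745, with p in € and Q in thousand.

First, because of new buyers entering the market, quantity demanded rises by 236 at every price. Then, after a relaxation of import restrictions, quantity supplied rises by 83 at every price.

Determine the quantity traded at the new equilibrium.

Solve the original market: 1039 - 2p = 6p - 745, hence p = 223 and Q = 593.
After the shift, demand is Qd = 1275 - 2p and supply is Qs = 6p - 662.
Clearing the new market: 1275 - 2p = 6p - 662, so p = 242.125 and Q = 790.75.

790.75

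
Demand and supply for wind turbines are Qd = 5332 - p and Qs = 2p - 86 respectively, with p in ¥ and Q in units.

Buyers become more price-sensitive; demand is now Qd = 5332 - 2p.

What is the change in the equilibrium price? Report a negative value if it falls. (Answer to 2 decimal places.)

-451.50

Solve the original market: 5332 - p = 2p - 86, hence p = 1806 and Q = 3526.
The new curves are Qd = 5332 - 2p (demand) and Qs = 2p - 86 (supply).
Clearing the new market: 5332 - 2p = 2p - 86, so p = 1354.5 and Q = 2623.
Δp = 1354.5 − 1806 = -451.50.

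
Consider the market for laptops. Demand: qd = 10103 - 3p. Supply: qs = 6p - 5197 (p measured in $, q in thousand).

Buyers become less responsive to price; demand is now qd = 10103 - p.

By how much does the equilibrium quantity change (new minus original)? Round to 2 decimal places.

Solve the original market: 10103 - 3p = 6p - 5197, hence p = 1700 and q = 5003.
After the shift, demand is qd = 10103 - p and supply is qs = 6p - 5197.
Clearing the new market: 10103 - p = 6p - 5197, so p = 15300/7 ≈ 2185.7143 and q = 55421/7 ≈ 7917.2857.
Δq = 7917.2857 − 5003 = +2914.29.

+2914.29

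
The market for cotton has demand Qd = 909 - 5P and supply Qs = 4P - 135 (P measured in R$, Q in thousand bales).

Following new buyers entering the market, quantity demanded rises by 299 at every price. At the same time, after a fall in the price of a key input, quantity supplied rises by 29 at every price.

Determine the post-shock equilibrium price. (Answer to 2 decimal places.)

Initially, 909 - 5P = 4P - 135, so 1044 = 9P and P = 116, Q = 329.
The shock moves the curves to Qd = 1208 - 5P and Qs = 4P - 106.
Setting them equal: 1208 - 5P = 4P - 106 → 1314 = 9P, so P = 146 and Q = 478.

146.00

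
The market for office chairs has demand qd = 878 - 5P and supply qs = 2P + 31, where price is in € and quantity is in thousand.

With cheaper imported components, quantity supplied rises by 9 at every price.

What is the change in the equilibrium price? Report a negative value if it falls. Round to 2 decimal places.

Original equilibrium: 878 - 5P = 2P + 31 gives 847 = 7P, so P = 121 and q = 273.
After the shift, demand is qd = 878 - 5P and supply is qs = 2P + 40.
Setting them equal: 878 - 5P = 2P + 40 → 838 = 7P, so P = 838/7 ≈ 119.7143 and q = 1956/7 ≈ 279.4286.
ΔP = 119.7143 − 121 = -1.29.

-1.29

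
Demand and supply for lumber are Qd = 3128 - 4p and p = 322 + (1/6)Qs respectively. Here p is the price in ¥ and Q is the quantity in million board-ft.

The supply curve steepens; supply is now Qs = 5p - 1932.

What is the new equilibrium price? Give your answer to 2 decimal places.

562.22

Original equilibrium: 3128 - 4p = 6p - 1932 gives 5060 = 10p, so p = 506 and Q = 1104.
The shock moves the curves to Qd = 3128 - 4p and Qs = 5p - 1932.
New equilibrium: 3128 - 4p = 5p - 1932 ⇒ 5060 = 9p ⇒ p = 5060/9 ≈ 562.2222, Q = 7912/9 ≈ 879.1111.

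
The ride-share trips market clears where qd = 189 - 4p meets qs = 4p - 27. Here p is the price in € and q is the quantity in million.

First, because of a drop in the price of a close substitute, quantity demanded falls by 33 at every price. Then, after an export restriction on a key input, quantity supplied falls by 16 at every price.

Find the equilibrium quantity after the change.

Solve the original market: 189 - 4p = 4p - 27, hence p = 27 and q = 81.
After the shift, demand is qd = 156 - 4p and supply is qs = 4p - 43.
Setting them equal: 156 - 4p = 4p - 43 → 199 = 8p, so p = 24.875 and q = 56.5.

56.5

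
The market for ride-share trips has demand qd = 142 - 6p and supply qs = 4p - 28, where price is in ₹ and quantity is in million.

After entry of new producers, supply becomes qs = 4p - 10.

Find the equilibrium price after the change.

Original equilibrium: 142 - 6p = 4p - 28 gives 170 = 10p, so p = 17 and q = 40.
With the change applied: demand qd = 142 - 6p, supply qs = 4p - 10.
Setting them equal: 142 - 6p = 4p - 10 → 152 = 10p, so p = 15.2 and q = 50.8.

15.2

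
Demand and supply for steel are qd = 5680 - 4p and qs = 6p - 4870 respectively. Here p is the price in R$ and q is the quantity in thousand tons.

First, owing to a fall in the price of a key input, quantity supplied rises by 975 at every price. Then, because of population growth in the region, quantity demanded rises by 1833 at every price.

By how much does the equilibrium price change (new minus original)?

+85.8

Original equilibrium: 5680 - 4p = 6p - 4870 gives 10550 = 10p, so p = 1055 and q = 1460.
With the change applied: demand qd = 7513 - 4p, supply qs = 6p - 3895.
New equilibrium: 7513 - 4p = 6p - 3895 ⇒ 11408 = 10p ⇒ p = 1140.8, q = 2949.8.
Δp = 1140.8 − 1055 = +85.8.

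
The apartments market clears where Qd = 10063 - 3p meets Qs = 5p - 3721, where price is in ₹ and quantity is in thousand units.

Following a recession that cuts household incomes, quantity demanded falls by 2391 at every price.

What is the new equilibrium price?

1424.125

Before the shock: 10063 - 3p = 5p - 3721 ⇒ 13784 = 8p ⇒ p = 1723, Q = 4894.
With the change applied: demand Qd = 7672 - 3p, supply Qs = 5p - 3721.
Setting them equal: 7672 - 3p = 5p - 3721 → 11393 = 8p, so p = 1424.125 and Q = 3399.625.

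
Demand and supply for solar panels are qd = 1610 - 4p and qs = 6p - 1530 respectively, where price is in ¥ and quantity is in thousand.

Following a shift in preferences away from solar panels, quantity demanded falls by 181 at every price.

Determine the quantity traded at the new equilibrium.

Initially, 1610 - 4p = 6p - 1530, so 3140 = 10p and p = 314, q = 354.
After the shift, demand is qd = 1429 - 4p and supply is qs = 6p - 1530.
Clearing the new market: 1429 - 4p = 6p - 1530, so p = 295.9 and q = 245.4.

245.4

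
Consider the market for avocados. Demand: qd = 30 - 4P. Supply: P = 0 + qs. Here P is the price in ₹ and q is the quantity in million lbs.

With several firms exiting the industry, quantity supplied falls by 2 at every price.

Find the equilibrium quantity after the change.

4.4

Initially, 30 - 4P = P, so 30 = 5P and P = 6, q = 6.
After the shift, demand is qd = 30 - 4P and supply is qs = P - 2.
Clearing the new market: 30 - 4P = P - 2, so P = 6.4 and q = 4.4.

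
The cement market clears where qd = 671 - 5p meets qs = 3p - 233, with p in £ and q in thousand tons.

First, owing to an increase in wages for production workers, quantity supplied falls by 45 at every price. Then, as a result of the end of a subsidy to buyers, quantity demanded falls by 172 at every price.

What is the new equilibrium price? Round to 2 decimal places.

97.13

Solve the original market: 671 - 5p = 3p - 233, hence p = 113 and q = 106.
After the shift, demand is qd = 499 - 5p and supply is qs = 3p - 278.
Equate the new curves: 499 - 5p = 3p - 278, giving 777 = 8p, p = 97.125, q = 13.375.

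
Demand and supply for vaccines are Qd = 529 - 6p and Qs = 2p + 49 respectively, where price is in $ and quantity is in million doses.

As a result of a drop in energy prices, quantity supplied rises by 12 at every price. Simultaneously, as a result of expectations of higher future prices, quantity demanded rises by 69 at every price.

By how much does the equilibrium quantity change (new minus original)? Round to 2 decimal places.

Solve the original market: 529 - 6p = 2p + 49, hence p = 60 and Q = 169.
With the change applied: demand Qd = 598 - 6p, supply Qs = 2p + 61.
New equilibrium: 598 - 6p = 2p + 61 ⇒ 537 = 8p ⇒ p = 67.125, Q = 195.25.
ΔQ = 195.25 − 169 = +26.25.

+26.25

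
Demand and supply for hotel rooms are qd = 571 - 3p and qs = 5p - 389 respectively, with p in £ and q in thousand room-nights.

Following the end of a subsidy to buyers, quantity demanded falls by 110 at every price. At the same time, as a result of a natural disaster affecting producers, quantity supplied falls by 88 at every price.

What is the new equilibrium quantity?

Solve the original market: 571 - 3p = 5p - 389, hence p = 120 and q = 211.
With the change applied: demand qd = 461 - 3p, supply qs = 5p - 477.
Equate the new curves: 461 - 3p = 5p - 477, giving 938 = 8p, p = 117.25, q = 109.25.

109.25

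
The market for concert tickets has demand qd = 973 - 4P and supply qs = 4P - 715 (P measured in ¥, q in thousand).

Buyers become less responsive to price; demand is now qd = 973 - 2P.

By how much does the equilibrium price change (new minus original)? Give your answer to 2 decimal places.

Solve the original market: 973 - 4P = 4P - 715, hence P = 211 and q = 129.
The new curves are qd = 973 - 2P (demand) and qs = 4P - 715 (supply).
Clearing the new market: 973 - 2P = 4P - 715, so P = 844/3 ≈ 281.3333 and q = 1231/3 ≈ 410.3333.
ΔP = 281.3333 − 211 = +70.33.

+70.33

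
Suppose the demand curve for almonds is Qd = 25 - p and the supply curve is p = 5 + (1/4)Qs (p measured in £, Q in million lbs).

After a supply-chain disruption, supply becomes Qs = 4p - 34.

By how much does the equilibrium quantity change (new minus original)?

-2.8

Solve the original market: 25 - p = 4p - 20, hence p = 9 and Q = 16.
The shock moves the curves to Qd = 25 - p and Qs = 4p - 34.
Clearing the new market: 25 - p = 4p - 34, so p = 11.8 and Q = 13.2.
ΔQ = 13.2 − 16 = -2.8.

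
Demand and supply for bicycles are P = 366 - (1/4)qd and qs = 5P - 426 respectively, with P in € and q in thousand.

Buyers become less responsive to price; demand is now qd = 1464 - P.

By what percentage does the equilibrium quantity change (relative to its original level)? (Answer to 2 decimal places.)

Before the shock: 1464 - 4P = 5P - 426 ⇒ 1890 = 9P ⇒ P = 210, q = 624.
With the change applied: demand qd = 1464 - P, supply qs = 5P - 426.
New equilibrium: 1464 - P = 5P - 426 ⇒ 1890 = 6P ⇒ P = 315, q = 1149.
%Δq = (1149 − 624) / 624 × 100 = +84.13%.

+84.13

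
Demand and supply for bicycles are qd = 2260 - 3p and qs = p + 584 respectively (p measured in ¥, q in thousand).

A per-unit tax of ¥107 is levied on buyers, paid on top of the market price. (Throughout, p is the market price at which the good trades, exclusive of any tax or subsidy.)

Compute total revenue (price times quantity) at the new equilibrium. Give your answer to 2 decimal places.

Original equilibrium: 2260 - 3p = p + 584 gives 1676 = 4p, so p = 419 and q = 1003.
Since buyers pay the price plus the tax, the effective demand curve becomes qd = 1939 - 3p.
Clearing the new market: 1939 - 3p = p + 584, so p = 338.75 and q = 922.75.
New expenditure = 338.75 × 922.75 = 312581.56.

312581.56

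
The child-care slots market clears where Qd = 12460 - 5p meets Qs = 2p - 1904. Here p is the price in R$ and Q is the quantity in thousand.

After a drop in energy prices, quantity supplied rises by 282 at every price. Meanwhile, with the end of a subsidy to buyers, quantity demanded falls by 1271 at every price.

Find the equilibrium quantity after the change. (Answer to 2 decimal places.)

Initially, 12460 - 5p = 2p - 1904, so 14364 = 7p and p = 2052, Q = 2200.
The shock moves the curves to Qd = 11189 - 5p and Qs = 2p - 1622.
Clearing the new market: 11189 - 5p = 2p - 1622, so p = 12811/7 ≈ 1830.1429 and Q = 14268/7 ≈ 2038.2857.

2038.29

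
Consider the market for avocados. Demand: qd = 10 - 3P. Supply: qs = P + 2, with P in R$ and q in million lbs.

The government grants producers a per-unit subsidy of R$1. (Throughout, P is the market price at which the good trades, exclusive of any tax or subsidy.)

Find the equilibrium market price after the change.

1.75

Before the shock: 10 - 3P = P + 2 ⇒ 8 = 4P ⇒ P = 2, q = 4.
Since sellers receive the price plus the subsidy, the effective supply curve becomes qs = P + 3.
Setting them equal: 10 - 3P = P + 3 → 7 = 4P, so P = 1.75 and q = 4.75.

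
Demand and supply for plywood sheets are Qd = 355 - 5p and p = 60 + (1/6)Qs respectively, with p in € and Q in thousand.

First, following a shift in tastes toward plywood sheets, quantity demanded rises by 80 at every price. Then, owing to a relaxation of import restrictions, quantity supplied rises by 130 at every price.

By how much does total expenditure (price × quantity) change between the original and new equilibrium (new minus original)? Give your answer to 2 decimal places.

Initially, 355 - 5p = 6p - 360, so 715 = 11p and p = 65, Q = 30.
The shock moves the curves to Qd = 435 - 5p and Qs = 6p - 230.
Clearing the new market: 435 - 5p = 6p - 230, so p = 665/11 ≈ 60.4545 and Q = 1460/11 ≈ 132.7273.
Expenditure moves from 65×30 = 1950 to 60.4545×132.7273 = 8023.9669; change = +6073.97.

+6073.97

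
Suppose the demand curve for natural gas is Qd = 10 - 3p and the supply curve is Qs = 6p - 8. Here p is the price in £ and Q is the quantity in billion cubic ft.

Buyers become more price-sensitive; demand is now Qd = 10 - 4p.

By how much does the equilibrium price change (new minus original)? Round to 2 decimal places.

-0.20

Before the shock: 10 - 3p = 6p - 8 ⇒ 18 = 9p ⇒ p = 2, Q = 4.
With the change applied: demand Qd = 10 - 4p, supply Qs = 6p - 8.
Clearing the new market: 10 - 4p = 6p - 8, so p = 1.8 and Q = 2.8.
Δp = 1.8 − 2 = -0.20.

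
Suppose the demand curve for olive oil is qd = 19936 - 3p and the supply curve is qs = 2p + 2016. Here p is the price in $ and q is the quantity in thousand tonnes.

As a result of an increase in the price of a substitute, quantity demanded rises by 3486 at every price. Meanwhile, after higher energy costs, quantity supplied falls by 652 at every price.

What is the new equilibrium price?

Solve the original market: 19936 - 3p = 2p + 2016, hence p = 3584 and q = 9184.
With the change applied: demand qd = 23422 - 3p, supply qs = 2p + 1364.
Setting them equal: 23422 - 3p = 2p + 1364 → 22058 = 5p, so p = 4411.6 and q = 10187.2.

4411.6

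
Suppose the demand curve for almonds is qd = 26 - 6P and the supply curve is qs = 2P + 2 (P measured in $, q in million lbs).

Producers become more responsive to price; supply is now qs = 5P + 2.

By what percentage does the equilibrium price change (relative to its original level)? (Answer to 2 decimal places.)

-27.27

Initially, 26 - 6P = 2P + 2, so 24 = 8P and P = 3, q = 8.
After the shift, demand is qd = 26 - 6P and supply is qs = 5P + 2.
New equilibrium: 26 - 6P = 5P + 2 ⇒ 24 = 11P ⇒ P = 24/11 ≈ 2.1818, q = 142/11 ≈ 12.9091.
%ΔP = (2.1818 − 3) / 3 × 100 = -27.27%.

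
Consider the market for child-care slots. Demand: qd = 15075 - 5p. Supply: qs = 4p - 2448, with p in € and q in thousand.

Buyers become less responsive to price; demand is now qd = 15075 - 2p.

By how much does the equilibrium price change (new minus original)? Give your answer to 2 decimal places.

+973.50

Initially, 15075 - 5p = 4p - 2448, so 17523 = 9p and p = 1947, q = 5340.
The new curves are qd = 15075 - 2p (demand) and qs = 4p - 2448 (supply).
Setting them equal: 15075 - 2p = 4p - 2448 → 17523 = 6p, so p = 2920.5 and q = 9234.
Δp = 2920.5 − 1947 = +973.50.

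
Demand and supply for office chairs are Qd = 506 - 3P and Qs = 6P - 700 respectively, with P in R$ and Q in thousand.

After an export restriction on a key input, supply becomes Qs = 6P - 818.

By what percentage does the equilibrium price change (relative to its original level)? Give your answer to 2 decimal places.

+9.78

Solve the original market: 506 - 3P = 6P - 700, hence P = 134 and Q = 104.
With the change applied: demand Qd = 506 - 3P, supply Qs = 6P - 818.
Clearing the new market: 506 - 3P = 6P - 818, so P = 1324/9 ≈ 147.1111 and Q = 194/3 ≈ 64.6667.
%ΔP = (147.1111 − 134) / 134 × 100 = +9.78%.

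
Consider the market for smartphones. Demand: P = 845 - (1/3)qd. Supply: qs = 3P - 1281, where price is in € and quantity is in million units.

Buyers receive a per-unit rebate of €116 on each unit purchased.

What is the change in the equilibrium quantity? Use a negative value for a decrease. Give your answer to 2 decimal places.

+174.00

Solve the original market: 2535 - 3P = 3P - 1281, hence P = 636 and q = 627.
Since buyers' out-of-pocket price is the market price minus the rebate, the effective demand curve becomes qd = 2883 - 3P.
Setting them equal: 2883 - 3P = 3P - 1281 → 4164 = 6P, so P = 694 and q = 801.
Δq = 801 − 627 = +174.00.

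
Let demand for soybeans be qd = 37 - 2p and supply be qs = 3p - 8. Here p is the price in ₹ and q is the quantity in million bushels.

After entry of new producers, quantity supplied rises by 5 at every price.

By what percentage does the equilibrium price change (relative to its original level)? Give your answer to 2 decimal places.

Initially, 37 - 2p = 3p - 8, so 45 = 5p and p = 9, q = 19.
The new curves are qd = 37 - 2p (demand) and qs = 3p - 3 (supply).
Setting them equal: 37 - 2p = 3p - 3 → 40 = 5p, so p = 8 and q = 21.
%Δp = (8 − 9) / 9 × 100 = -11.11%.

-11.11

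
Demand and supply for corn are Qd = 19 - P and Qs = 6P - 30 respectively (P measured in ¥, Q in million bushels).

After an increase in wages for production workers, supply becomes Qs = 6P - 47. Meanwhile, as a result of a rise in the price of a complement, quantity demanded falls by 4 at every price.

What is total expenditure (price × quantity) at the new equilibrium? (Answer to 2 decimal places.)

Solve the original market: 19 - P = 6P - 30, hence P = 7 and Q = 12.
With the change applied: demand Qd = 15 - P, supply Qs = 6P - 47.
Setting them equal: 15 - P = 6P - 47 → 62 = 7P, so P = 62/7 ≈ 8.8571 and Q = 43/7 ≈ 6.1429.
New expenditure = 8.8571 × 6.1429 = 54.41.

54.41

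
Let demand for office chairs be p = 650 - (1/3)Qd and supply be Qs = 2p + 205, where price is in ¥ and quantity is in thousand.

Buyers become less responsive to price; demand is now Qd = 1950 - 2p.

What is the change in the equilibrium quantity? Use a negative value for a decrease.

Original equilibrium: 1950 - 3p = 2p + 205 gives 1745 = 5p, so p = 349 and Q = 903.
The shock moves the curves to Qd = 1950 - 2p and Qs = 2p + 205.
Setting them equal: 1950 - 2p = 2p + 205 → 1745 = 4p, so p = 436.25 and Q = 1077.5.
ΔQ = 1077.5 − 903 = +174.5.

+174.5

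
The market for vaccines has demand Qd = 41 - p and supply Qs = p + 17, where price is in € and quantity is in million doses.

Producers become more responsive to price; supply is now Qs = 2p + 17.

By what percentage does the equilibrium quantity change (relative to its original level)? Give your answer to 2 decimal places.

Solve the original market: 41 - p = p + 17, hence p = 12 and Q = 29.
After the shift, demand is Qd = 41 - p and supply is Qs = 2p + 17.
New equilibrium: 41 - p = 2p + 17 ⇒ 24 = 3p ⇒ p = 8, Q = 33.
%ΔQ = (33 − 29) / 29 × 100 = +13.79%.

+13.79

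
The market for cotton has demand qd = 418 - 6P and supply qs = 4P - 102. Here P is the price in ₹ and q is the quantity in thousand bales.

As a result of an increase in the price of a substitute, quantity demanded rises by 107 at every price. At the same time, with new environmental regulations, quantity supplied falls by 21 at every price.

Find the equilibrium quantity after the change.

Before the shock: 418 - 6P = 4P - 102 ⇒ 520 = 10P ⇒ P = 52, q = 106.
After the shift, demand is qd = 525 - 6P and supply is qs = 4P - 123.
New equilibrium: 525 - 6P = 4P - 123 ⇒ 648 = 10P ⇒ P = 64.8, q = 136.2.

136.2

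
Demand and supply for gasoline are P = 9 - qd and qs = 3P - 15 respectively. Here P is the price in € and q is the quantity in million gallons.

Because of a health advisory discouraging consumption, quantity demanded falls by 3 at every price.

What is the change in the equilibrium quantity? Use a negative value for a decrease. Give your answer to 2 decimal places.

-2.25

Before the shock: 9 - P = 3P - 15 ⇒ 24 = 4P ⇒ P = 6, q = 3.
After the shift, demand is qd = 6 - P and supply is qs = 3P - 15.
New equilibrium: 6 - P = 3P - 15 ⇒ 21 = 4P ⇒ P = 5.25, q = 0.75.
Δq = 0.75 − 3 = -2.25.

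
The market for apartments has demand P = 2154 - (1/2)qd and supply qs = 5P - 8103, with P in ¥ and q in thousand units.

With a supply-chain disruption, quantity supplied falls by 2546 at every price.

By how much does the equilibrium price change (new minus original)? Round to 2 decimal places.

Initially, 4308 - 2P = 5P - 8103, so 12411 = 7P and P = 1773, q = 762.
After the shift, demand is qd = 4308 - 2P and supply is qs = 5P - 10649.
Equate the new curves: 4308 - 2P = 5P - 10649, giving 14957 = 7P, P = 14957/7 ≈ 2136.7143, q = 242/7 ≈ 34.5714.
ΔP = 2136.7143 − 1773 = +363.71.

+363.71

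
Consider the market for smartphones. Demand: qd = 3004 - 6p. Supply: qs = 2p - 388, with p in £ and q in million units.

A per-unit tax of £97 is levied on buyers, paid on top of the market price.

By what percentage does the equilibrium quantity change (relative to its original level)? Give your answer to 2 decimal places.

Solve the original market: 3004 - 6p = 2p - 388, hence p = 424 and q = 460.
Since buyers pay the price plus the tax, the effective demand curve becomes qd = 2422 - 6p.
Equate the new curves: 2422 - 6p = 2p - 388, giving 2810 = 8p, p = 351.25, q = 314.5.
%Δq = (314.5 − 460) / 460 × 100 = -31.63%.

-31.63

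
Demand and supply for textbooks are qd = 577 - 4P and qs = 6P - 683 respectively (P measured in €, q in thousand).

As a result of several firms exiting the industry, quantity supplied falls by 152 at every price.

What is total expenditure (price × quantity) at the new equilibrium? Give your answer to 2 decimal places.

1722.64

Initially, 577 - 4P = 6P - 683, so 1260 = 10P and P = 126, q = 73.
After the shift, demand is qd = 577 - 4P and supply is qs = 6P - 835.
Clearing the new market: 577 - 4P = 6P - 835, so P = 141.2 and q = 12.2.
New expenditure = 141.2 × 12.2 = 1722.64.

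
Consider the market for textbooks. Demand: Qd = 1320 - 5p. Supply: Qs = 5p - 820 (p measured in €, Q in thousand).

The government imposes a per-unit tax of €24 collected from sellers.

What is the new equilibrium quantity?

Before the shock: 1320 - 5p = 5p - 820 ⇒ 2140 = 10p ⇒ p = 214, Q = 250.
Since sellers keep the price net of the tax, the effective supply curve becomes Qs = 5p - 940.
Equate the new curves: 1320 - 5p = 5p - 940, giving 2260 = 10p, p = 226, Q = 190.

190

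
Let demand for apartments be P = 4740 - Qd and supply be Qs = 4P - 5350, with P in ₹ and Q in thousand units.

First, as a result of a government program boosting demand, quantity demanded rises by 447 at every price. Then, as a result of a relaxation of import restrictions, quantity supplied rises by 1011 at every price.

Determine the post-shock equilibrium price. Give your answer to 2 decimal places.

Original equilibrium: 4740 - P = 4P - 5350 gives 10090 = 5P, so P = 2018 and Q = 2722.
The shock moves the curves to Qd = 5187 - P and Qs = 4P - 4339.
Setting them equal: 5187 - P = 4P - 4339 → 9526 = 5P, so P = 1905.2 and Q = 3281.8.

1905.20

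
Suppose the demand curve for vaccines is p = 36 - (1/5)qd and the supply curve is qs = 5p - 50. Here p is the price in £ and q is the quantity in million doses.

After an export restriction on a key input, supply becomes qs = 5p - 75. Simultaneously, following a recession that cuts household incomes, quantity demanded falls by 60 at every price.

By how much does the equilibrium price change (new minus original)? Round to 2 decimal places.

Before the shock: 180 - 5p = 5p - 50 ⇒ 230 = 10p ⇒ p = 23, q = 65.
The shock moves the curves to qd = 120 - 5p and qs = 5p - 75.
Equate the new curves: 120 - 5p = 5p - 75, giving 195 = 10p, p = 19.5, q = 22.5.
Δp = 19.5 − 23 = -3.50.

-3.50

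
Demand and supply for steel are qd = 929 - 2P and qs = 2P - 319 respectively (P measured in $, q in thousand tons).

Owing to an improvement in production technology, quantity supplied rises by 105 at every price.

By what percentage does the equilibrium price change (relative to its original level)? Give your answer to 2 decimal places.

Solve the original market: 929 - 2P = 2P - 319, hence P = 312 and q = 305.
With the change applied: demand qd = 929 - 2P, supply qs = 2P - 214.
Equate the new curves: 929 - 2P = 2P - 214, giving 1143 = 4P, P = 285.75, q = 357.5.
%ΔP = (285.75 − 312) / 312 × 100 = -8.41%.

-8.41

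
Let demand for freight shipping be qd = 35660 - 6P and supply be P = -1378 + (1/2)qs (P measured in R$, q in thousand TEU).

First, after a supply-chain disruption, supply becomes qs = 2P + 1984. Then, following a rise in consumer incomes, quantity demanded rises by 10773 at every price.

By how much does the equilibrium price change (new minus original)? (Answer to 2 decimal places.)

Solve the original market: 35660 - 6P = 2P + 2756, hence P = 4113 and q = 10982.
After the shift, demand is qd = 46433 - 6P and supply is qs = 2P + 1984.
Equate the new curves: 46433 - 6P = 2P + 1984, giving 44449 = 8P, P = 5556.125, q = 13096.25.
ΔP = 5556.125 − 4113 = +1443.13.

+1443.13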